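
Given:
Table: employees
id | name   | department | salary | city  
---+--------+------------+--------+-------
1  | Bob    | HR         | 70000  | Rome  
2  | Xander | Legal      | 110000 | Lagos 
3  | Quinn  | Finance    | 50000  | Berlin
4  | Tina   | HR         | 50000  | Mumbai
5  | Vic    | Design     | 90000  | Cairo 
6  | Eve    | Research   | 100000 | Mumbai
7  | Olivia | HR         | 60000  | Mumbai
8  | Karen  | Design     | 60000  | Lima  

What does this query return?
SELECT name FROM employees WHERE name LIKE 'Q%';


LIKE 'Q%' matches names starting with 'Q'
Matching: 1

1 rows:
Quinn


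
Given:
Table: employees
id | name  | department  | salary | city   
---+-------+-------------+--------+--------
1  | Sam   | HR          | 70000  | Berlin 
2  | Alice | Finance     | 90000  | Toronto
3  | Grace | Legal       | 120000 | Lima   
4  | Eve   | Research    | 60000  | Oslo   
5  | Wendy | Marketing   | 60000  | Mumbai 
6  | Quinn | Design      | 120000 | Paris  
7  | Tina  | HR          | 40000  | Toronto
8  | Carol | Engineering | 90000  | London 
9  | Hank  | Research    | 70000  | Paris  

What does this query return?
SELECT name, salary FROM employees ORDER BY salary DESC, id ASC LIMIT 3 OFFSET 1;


Sort by salary DESC (id ASC tiebreak), then skip 1 and take 3
Rows 2 through 4

3 rows:
Quinn, 120000
Alice, 90000
Carol, 90000


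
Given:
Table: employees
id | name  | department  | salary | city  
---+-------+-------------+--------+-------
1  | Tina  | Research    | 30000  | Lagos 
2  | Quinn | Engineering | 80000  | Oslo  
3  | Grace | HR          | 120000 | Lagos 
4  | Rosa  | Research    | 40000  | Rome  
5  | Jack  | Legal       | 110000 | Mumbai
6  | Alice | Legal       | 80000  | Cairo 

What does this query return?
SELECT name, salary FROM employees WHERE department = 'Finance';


Filtering: department = 'Finance'
Matching rows: 0

Empty result set (0 rows)


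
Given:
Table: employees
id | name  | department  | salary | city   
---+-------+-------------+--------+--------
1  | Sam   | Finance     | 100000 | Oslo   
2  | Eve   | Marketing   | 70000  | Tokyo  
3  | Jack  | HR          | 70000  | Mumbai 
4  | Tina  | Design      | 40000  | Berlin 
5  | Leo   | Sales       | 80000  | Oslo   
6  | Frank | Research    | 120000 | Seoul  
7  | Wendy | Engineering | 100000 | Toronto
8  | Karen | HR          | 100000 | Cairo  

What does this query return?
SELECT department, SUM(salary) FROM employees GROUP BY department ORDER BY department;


Summing salary within each department:
  Design: 40000 = 40000
  Engineering: 100000 = 100000
  Finance: 100000 = 100000
  HR: 70000 + 100000 = 170000
  Marketing: 70000 = 70000
  Research: 120000 = 120000
  Sales: 80000 = 80000


7 groups:
Design, 40000
Engineering, 100000
Finance, 100000
HR, 170000
Marketing, 70000
Research, 120000
Sales, 80000


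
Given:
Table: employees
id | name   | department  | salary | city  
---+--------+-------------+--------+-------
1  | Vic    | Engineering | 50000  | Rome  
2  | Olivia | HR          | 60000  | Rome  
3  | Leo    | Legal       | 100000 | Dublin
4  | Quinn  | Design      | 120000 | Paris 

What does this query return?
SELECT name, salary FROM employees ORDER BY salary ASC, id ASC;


Sorting by salary ASC, then id ASC for ties

4 rows:
Vic, 50000
Olivia, 60000
Leo, 100000
Quinn, 120000


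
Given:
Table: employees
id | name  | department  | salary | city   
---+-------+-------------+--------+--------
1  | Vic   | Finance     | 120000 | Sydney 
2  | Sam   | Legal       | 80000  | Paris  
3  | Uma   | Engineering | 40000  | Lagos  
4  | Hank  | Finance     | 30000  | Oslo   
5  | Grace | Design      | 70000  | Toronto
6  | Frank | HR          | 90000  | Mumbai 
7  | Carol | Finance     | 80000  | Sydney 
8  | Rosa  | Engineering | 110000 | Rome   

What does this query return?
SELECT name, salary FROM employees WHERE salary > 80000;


Filtering: salary > 80000
Matching: 3 rows

3 rows:
Vic, 120000
Frank, 90000
Rosa, 110000


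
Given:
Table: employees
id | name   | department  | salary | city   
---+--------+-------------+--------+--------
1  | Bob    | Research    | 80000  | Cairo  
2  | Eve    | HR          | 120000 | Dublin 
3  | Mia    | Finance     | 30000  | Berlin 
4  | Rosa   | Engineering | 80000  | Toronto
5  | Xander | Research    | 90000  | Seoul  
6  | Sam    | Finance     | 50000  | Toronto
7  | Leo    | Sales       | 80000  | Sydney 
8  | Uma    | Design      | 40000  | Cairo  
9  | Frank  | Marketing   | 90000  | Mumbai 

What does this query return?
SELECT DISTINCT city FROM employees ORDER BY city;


All 'city' values (row order): Cairo, Dublin, Berlin, Toronto, Seoul, Toronto, Sydney, Cairo, Mumbai
Removing duplicates leaves 7 unique value(s).

7 values:
Berlin
Cairo
Dublin
Mumbai
Seoul
Sydney
Toronto


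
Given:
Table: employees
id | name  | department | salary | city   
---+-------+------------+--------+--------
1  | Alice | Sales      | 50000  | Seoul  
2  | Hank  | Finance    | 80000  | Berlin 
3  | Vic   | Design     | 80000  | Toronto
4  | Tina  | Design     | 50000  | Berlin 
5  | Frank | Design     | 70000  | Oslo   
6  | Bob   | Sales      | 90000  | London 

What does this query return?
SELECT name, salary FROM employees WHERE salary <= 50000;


Filtering: salary <= 50000
Matching: 2 rows

2 rows:
Alice, 50000
Tina, 50000


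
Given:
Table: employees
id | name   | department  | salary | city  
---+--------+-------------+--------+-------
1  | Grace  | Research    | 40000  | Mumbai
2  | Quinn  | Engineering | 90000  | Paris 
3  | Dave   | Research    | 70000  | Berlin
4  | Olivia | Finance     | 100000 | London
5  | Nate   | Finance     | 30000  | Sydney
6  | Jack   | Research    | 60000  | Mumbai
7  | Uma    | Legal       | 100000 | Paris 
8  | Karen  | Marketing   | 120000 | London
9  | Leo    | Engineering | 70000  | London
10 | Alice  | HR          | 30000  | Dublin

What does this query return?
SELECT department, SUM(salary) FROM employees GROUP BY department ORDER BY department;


Summing salary within each department:
  Engineering: 90000 + 70000 = 160000
  Finance: 100000 + 30000 = 130000
  HR: 30000 = 30000
  Legal: 100000 = 100000
  Marketing: 120000 = 120000
  Research: 40000 + 70000 + 60000 = 170000


6 groups:
Engineering, 160000
Finance, 130000
HR, 30000
Legal, 100000
Marketing, 120000
Research, 170000


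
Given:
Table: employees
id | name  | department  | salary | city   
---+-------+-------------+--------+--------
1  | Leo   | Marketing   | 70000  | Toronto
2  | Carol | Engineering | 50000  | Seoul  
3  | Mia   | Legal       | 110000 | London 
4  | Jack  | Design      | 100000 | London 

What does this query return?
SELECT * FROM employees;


SELECT * returns all 4 rows with all columns

4 rows:
1, Leo, Marketing, 70000, Toronto
2, Carol, Engineering, 50000, Seoul
3, Mia, Legal, 110000, London
4, Jack, Design, 100000, London


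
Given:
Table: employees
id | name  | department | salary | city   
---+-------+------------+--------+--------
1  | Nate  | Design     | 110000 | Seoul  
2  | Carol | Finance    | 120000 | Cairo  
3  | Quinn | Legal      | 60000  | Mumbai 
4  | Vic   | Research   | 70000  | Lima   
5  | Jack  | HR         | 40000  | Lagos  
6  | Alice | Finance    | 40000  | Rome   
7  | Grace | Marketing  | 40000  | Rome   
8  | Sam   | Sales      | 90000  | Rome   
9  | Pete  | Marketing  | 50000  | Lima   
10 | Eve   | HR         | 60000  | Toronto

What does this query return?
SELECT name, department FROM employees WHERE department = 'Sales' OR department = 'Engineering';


Filtering: department = 'Sales' OR 'Engineering'
Matching: 1 rows

1 rows:
Sam, Sales


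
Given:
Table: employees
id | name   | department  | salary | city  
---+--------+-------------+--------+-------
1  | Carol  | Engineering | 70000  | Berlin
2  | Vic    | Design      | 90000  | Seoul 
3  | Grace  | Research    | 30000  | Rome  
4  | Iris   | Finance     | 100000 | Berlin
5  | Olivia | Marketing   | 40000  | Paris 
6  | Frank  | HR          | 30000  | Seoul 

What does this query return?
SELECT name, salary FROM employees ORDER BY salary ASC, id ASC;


Sorting by salary ASC, then id ASC for ties

6 rows:
Grace, 30000
Frank, 30000
Olivia, 40000
Carol, 70000
Vic, 90000
Iris, 100000


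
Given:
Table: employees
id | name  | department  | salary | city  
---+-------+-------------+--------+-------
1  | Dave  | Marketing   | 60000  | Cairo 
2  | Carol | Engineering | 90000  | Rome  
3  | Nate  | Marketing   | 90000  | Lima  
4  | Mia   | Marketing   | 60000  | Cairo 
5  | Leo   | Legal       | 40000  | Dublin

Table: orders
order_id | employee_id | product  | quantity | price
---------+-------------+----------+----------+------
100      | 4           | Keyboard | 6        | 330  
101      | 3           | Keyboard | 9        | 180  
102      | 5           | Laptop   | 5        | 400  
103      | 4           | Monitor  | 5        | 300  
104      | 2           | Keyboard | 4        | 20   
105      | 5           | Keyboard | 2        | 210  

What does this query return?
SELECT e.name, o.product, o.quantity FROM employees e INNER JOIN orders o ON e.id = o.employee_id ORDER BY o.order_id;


Joining employees.id = orders.employee_id:
  employee Mia (id=4) -> order Keyboard
  employee Nate (id=3) -> order Keyboard
  employee Leo (id=5) -> order Laptop
  employee Mia (id=4) -> order Monitor
  employee Carol (id=2) -> order Keyboard
  employee Leo (id=5) -> order Keyboard


6 rows:
Mia, Keyboard, 6
Nate, Keyboard, 9
Leo, Laptop, 5
Mia, Monitor, 5
Carol, Keyboard, 4
Leo, Keyboard, 2


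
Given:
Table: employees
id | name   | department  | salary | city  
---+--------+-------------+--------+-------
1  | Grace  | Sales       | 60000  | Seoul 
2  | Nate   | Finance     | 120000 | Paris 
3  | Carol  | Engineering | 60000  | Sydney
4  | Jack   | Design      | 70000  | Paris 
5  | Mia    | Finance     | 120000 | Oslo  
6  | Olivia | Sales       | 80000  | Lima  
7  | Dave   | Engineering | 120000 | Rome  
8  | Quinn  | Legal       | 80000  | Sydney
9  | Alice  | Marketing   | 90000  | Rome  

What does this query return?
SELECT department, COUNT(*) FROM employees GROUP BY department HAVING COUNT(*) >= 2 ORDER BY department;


Groups with count >= 2:
  Engineering: 2 -> PASS
  Finance: 2 -> PASS
  Sales: 2 -> PASS
  Design: 1 -> filtered out
  Legal: 1 -> filtered out
  Marketing: 1 -> filtered out


3 groups:
Engineering, 2
Finance, 2
Sales, 2


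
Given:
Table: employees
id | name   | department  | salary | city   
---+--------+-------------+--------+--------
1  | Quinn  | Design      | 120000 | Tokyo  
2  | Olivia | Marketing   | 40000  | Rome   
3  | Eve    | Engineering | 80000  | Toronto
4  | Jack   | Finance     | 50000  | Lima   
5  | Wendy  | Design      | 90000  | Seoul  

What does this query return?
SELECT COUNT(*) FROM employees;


COUNT(*) counts all rows

5


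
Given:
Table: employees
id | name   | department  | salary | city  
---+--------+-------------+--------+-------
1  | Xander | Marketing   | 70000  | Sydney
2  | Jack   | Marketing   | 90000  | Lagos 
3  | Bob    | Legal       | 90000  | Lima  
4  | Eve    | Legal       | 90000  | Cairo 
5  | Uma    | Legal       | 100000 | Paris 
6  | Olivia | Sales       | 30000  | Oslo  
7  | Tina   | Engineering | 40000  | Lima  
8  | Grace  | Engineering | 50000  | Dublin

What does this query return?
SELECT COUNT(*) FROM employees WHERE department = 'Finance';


Counting rows where department = 'Finance'


0


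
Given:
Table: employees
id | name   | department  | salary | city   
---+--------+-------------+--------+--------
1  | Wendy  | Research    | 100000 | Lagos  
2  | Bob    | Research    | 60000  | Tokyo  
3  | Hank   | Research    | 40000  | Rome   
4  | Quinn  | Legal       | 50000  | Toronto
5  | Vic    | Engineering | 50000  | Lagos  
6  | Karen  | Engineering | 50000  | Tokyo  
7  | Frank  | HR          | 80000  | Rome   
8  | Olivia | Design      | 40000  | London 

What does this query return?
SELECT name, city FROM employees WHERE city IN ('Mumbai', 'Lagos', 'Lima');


Filtering: city IN ('Mumbai', 'Lagos', 'Lima')
Matching: 2 rows

2 rows:
Wendy, Lagos
Vic, Lagos


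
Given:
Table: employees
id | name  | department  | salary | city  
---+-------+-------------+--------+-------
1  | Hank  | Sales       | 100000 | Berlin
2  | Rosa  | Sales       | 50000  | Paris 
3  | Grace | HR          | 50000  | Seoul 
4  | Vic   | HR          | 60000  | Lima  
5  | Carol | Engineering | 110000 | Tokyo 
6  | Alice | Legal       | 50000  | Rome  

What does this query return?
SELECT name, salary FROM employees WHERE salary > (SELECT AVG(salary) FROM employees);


Subquery: AVG(salary) = 70000.0
Filtering: salary > 70000.0
  Hank (100000) -> MATCH
  Carol (110000) -> MATCH


2 rows:
Hank, 100000
Carol, 110000


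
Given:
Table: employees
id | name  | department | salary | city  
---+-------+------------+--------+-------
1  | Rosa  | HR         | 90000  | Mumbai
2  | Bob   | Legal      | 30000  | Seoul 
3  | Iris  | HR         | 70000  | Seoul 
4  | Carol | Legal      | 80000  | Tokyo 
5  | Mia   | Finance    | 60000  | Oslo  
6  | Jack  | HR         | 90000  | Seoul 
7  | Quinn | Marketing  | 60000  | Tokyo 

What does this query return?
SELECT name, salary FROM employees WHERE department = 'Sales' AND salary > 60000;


Filtering: department = 'Sales' AND salary > 60000
Matching: 0 rows

Empty result set (0 rows)


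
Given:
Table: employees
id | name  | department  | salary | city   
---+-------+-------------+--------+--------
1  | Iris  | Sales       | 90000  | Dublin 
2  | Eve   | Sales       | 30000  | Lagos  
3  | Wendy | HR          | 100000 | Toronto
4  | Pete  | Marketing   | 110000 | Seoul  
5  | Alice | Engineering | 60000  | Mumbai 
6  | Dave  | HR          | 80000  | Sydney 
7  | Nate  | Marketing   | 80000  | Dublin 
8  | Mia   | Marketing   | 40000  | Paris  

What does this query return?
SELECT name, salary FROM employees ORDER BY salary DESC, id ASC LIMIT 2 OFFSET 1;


Sort by salary DESC (id ASC tiebreak), then skip 1 and take 2
Rows 2 through 3

2 rows:
Wendy, 100000
Iris, 90000


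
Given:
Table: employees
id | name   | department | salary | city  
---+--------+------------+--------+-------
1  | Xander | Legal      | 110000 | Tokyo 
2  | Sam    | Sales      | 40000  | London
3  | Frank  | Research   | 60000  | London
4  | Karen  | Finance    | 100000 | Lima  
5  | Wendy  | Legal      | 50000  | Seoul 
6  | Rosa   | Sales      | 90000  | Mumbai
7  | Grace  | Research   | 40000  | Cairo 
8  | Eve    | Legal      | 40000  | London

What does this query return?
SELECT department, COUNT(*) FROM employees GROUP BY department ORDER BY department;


Assigning each row to its department group:
  Xander -> Legal
  Sam -> Sales
  Frank -> Research
  Karen -> Finance
  Wendy -> Legal
  Rosa -> Sales
  Grace -> Research
  Eve -> Legal


4 groups:
Finance, 1
Legal, 3
Research, 2
Sales, 2


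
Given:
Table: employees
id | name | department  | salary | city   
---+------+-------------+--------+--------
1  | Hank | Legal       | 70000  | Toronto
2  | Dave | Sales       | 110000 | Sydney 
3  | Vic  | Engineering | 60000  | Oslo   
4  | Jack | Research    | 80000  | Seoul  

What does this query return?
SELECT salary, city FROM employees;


Projecting columns: salary, city

4 rows:
70000, Toronto
110000, Sydney
60000, Oslo
80000, Seoul


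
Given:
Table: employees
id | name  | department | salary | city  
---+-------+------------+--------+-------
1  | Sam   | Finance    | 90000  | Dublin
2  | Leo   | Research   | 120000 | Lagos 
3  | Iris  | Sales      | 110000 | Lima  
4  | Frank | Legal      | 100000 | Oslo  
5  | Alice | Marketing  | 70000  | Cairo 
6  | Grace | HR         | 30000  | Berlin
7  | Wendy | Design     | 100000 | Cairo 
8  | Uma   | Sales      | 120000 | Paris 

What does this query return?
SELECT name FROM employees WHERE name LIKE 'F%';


LIKE 'F%' matches names starting with 'F'
Matching: 1

1 rows:
Frank


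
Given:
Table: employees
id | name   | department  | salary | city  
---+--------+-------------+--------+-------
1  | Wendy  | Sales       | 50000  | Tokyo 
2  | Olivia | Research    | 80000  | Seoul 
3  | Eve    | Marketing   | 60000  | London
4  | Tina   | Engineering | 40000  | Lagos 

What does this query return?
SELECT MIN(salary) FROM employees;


Salaries: 50000, 80000, 60000, 40000
MIN = 40000

40000


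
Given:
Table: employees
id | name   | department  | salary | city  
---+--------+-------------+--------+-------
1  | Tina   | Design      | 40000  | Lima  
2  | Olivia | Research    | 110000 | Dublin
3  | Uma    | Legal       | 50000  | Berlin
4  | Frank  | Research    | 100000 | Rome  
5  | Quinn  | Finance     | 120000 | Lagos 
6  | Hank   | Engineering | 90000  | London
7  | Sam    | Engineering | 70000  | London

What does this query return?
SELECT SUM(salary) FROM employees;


SUM(salary) = 40000 + 110000 + 50000 + 100000 + 120000 + 90000 + 70000 = 580000

580000


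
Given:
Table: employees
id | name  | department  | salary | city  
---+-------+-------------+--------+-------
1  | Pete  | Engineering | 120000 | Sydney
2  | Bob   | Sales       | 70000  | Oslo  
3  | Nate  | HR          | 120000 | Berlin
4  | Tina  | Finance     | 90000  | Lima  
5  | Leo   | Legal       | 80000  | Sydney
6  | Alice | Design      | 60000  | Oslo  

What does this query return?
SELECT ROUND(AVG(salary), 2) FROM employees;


SUM(salary) = 540000
COUNT = 6
ROUND(AVG, 2) = ROUND(540000 / 6, 2) = 90000.0

90000.0


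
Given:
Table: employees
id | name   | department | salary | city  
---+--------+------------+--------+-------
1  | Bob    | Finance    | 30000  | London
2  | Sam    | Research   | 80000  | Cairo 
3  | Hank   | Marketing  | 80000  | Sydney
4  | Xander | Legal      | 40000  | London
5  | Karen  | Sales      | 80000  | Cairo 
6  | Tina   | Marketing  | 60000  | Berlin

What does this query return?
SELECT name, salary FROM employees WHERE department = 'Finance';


Filtering: department = 'Finance'
Matching rows: 1

1 rows:
Bob, 30000


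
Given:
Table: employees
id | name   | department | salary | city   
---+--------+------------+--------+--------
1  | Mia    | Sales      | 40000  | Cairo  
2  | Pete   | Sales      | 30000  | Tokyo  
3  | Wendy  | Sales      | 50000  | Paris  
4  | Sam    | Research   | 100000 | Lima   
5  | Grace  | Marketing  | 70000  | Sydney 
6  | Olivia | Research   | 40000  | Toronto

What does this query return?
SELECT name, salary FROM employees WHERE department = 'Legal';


Filtering: department = 'Legal'
Matching rows: 0

Empty result set (0 rows)


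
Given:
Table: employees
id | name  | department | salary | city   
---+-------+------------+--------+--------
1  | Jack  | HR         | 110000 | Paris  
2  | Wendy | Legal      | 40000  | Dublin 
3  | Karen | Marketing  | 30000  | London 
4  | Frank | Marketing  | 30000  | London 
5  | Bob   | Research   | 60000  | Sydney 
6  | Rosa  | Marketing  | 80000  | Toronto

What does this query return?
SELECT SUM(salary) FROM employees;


SUM(salary) = 110000 + 40000 + 30000 + 30000 + 60000 + 80000 = 350000

350000


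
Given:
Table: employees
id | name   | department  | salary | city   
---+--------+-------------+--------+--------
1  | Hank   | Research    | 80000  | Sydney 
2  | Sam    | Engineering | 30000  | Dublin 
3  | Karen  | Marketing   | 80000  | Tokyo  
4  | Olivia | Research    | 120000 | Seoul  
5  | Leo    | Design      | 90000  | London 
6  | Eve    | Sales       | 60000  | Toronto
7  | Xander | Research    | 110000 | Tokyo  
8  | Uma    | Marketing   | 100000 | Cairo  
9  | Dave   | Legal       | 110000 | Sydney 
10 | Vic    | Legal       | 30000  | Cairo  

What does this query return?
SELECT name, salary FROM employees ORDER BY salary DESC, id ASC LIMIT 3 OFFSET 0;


Sort by salary DESC (id ASC tiebreak), then skip 0 and take 3
Rows 1 through 3

3 rows:
Olivia, 120000
Xander, 110000
Dave, 110000


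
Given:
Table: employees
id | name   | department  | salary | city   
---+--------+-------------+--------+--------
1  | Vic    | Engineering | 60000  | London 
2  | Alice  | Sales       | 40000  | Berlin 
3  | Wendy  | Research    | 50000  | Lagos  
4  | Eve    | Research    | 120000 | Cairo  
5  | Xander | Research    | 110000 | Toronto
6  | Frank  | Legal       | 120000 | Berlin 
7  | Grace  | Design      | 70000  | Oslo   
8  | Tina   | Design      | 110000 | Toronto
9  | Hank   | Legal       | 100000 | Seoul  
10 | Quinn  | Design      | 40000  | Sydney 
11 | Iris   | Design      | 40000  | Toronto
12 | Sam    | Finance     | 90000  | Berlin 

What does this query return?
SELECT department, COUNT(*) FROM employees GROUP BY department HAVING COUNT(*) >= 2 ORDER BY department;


Groups with count >= 2:
  Design: 4 -> PASS
  Legal: 2 -> PASS
  Research: 3 -> PASS
  Engineering: 1 -> filtered out
  Finance: 1 -> filtered out
  Sales: 1 -> filtered out


3 groups:
Design, 4
Legal, 2
Research, 3


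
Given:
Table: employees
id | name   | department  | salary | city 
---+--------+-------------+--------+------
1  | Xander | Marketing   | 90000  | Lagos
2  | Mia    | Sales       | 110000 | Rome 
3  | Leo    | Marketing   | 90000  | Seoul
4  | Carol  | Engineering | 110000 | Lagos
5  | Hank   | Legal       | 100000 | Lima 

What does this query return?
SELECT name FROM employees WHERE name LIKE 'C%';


LIKE 'C%' matches names starting with 'C'
Matching: 1

1 rows:
Carol


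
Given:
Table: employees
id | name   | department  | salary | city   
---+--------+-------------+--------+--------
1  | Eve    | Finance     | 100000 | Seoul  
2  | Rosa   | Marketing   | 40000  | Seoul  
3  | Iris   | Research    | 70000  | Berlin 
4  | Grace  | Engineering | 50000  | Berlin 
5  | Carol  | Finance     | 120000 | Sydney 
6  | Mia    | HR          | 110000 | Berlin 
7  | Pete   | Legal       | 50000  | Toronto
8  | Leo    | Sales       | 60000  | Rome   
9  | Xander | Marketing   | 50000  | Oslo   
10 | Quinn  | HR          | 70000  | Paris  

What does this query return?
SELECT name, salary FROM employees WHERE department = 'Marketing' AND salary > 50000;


Filtering: department = 'Marketing' AND salary > 50000
Matching: 0 rows

Empty result set (0 rows)


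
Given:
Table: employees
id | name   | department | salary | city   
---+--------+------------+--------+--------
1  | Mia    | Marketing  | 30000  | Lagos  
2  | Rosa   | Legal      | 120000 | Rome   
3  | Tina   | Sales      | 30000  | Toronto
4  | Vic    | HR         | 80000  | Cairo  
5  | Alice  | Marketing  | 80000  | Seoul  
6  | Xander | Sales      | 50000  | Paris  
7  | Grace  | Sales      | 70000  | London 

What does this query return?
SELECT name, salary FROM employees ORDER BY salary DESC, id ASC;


Sorting by salary DESC, then id ASC for ties

7 rows:
Rosa, 120000
Vic, 80000
Alice, 80000
Grace, 70000
Xander, 50000
Mia, 30000
Tina, 30000


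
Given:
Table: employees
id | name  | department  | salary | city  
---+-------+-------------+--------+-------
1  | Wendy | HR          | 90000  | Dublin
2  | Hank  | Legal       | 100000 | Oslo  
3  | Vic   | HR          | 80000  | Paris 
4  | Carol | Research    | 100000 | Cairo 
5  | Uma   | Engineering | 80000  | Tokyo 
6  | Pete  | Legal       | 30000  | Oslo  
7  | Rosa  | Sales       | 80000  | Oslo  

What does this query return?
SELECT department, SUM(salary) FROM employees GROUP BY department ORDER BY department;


Summing salary within each department:
  Engineering: 80000 = 80000
  HR: 90000 + 80000 = 170000
  Legal: 100000 + 30000 = 130000
  Research: 100000 = 100000
  Sales: 80000 = 80000


5 groups:
Engineering, 80000
HR, 170000
Legal, 130000
Research, 100000
Sales, 80000


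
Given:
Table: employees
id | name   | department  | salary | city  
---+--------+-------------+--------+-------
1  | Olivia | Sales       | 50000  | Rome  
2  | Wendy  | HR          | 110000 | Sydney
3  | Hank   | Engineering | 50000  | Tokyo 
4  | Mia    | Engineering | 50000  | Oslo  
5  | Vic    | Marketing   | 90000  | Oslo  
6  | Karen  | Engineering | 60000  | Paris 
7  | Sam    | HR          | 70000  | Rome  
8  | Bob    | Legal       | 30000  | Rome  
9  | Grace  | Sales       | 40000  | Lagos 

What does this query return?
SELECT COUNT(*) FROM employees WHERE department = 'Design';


Counting rows where department = 'Design'


0


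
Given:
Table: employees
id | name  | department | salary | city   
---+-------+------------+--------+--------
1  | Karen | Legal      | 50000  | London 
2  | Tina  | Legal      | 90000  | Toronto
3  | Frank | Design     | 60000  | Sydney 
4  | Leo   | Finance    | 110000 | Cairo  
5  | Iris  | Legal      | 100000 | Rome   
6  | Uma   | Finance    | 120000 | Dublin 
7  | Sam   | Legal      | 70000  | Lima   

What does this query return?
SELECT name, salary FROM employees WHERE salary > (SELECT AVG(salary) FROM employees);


Subquery: AVG(salary) = 85714.29
Filtering: salary > 85714.29
  Tina (90000) -> MATCH
  Leo (110000) -> MATCH
  Iris (100000) -> MATCH
  Uma (120000) -> MATCH


4 rows:
Tina, 90000
Leo, 110000
Iris, 100000
Uma, 120000


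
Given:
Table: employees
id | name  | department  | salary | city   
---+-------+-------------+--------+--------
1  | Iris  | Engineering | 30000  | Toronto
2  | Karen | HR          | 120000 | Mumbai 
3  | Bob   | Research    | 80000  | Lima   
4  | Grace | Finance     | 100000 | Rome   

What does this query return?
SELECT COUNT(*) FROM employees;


COUNT(*) counts all rows

4


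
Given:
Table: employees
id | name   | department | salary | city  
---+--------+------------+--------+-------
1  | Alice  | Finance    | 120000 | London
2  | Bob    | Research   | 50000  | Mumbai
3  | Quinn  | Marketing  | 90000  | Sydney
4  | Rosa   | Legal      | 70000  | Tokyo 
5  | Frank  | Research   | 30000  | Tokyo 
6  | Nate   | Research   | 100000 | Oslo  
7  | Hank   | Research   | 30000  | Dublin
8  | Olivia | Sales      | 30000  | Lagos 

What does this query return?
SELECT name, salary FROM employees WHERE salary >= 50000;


Filtering: salary >= 50000
Matching: 5 rows

5 rows:
Alice, 120000
Bob, 50000
Quinn, 90000
Rosa, 70000
Nate, 100000


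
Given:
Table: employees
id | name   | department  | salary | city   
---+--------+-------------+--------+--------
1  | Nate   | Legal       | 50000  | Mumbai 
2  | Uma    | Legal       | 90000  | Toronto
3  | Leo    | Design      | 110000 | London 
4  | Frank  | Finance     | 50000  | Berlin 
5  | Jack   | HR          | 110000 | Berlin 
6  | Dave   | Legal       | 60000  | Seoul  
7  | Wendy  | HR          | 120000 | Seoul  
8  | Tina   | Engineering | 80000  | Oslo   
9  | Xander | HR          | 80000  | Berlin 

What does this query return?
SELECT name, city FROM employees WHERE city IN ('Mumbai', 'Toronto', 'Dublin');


Filtering: city IN ('Mumbai', 'Toronto', 'Dublin')
Matching: 2 rows

2 rows:
Nate, Mumbai
Uma, Toronto


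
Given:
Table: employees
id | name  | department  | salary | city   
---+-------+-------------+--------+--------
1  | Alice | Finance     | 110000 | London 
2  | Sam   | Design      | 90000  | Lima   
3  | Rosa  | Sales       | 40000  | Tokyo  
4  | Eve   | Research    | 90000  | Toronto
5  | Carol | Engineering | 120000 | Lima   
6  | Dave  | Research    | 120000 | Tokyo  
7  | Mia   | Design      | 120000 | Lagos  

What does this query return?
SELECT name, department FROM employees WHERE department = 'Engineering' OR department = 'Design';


Filtering: department = 'Engineering' OR 'Design'
Matching: 3 rows

3 rows:
Sam, Design
Carol, Engineering
Mia, Design


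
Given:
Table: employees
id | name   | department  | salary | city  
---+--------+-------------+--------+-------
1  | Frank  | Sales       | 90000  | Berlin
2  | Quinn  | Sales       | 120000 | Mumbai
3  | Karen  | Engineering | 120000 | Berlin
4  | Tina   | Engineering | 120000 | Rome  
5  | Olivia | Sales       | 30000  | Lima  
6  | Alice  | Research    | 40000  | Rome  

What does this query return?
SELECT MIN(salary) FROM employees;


Salaries: 90000, 120000, 120000, 120000, 30000, 40000
MIN = 30000

30000


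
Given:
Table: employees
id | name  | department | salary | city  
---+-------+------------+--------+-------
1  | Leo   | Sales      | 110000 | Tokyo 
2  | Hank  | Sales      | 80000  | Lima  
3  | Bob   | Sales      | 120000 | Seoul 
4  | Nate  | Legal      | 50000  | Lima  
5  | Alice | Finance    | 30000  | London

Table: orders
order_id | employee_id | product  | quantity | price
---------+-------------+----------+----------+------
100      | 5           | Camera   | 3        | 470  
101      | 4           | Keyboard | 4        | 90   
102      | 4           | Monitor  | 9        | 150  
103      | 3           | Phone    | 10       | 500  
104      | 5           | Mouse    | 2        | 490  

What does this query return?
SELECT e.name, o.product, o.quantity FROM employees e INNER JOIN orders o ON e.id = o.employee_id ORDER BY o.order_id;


Joining employees.id = orders.employee_id:
  employee Alice (id=5) -> order Camera
  employee Nate (id=4) -> order Keyboard
  employee Nate (id=4) -> order Monitor
  employee Bob (id=3) -> order Phone
  employee Alice (id=5) -> order Mouse


5 rows:
Alice, Camera, 3
Nate, Keyboard, 4
Nate, Monitor, 9
Bob, Phone, 10
Alice, Mouse, 2


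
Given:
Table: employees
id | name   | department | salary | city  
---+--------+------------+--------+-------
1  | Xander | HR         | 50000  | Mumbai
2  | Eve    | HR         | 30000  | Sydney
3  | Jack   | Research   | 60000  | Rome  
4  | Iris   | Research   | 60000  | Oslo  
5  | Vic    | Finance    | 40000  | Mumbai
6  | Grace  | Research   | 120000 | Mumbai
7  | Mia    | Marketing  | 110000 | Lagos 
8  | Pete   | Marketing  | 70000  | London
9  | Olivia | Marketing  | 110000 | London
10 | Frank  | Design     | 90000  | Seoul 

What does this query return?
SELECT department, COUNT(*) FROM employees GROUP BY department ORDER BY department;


Assigning each row to its department group:
  Xander -> HR
  Eve -> HR
  Jack -> Research
  Iris -> Research
  Vic -> Finance
  Grace -> Research
  Mia -> Marketing
  Pete -> Marketing
  Olivia -> Marketing
  Frank -> Design


5 groups:
Design, 1
Finance, 1
HR, 2
Marketing, 3
Research, 3


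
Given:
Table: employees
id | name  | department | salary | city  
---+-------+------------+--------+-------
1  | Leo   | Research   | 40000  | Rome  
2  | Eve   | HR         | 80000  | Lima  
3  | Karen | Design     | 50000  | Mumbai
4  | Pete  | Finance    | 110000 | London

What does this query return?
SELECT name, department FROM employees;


Projecting columns: name, department

4 rows:
Leo, Research
Eve, HR
Karen, Design
Pete, Finance


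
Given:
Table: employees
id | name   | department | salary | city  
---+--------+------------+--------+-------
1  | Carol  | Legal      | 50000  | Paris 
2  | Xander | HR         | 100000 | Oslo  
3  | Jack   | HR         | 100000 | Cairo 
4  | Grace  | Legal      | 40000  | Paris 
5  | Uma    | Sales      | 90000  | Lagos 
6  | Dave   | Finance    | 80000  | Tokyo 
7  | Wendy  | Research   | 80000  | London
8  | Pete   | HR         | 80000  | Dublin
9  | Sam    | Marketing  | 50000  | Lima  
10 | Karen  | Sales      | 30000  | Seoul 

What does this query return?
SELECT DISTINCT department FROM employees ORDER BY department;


All 'department' values (row order): Legal, HR, HR, Legal, Sales, Finance, Research, HR, Marketing, Sales
Removing duplicates leaves 6 unique value(s).

6 values:
Finance
HR
Legal
Marketing
Research
Sales


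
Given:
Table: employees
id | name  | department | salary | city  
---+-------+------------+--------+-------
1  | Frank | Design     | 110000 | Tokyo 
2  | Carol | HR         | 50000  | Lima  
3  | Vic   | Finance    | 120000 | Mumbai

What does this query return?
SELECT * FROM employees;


SELECT * returns all 3 rows with all columns

3 rows:
1, Frank, Design, 110000, Tokyo
2, Carol, HR, 50000, Lima
3, Vic, Finance, 120000, Mumbai


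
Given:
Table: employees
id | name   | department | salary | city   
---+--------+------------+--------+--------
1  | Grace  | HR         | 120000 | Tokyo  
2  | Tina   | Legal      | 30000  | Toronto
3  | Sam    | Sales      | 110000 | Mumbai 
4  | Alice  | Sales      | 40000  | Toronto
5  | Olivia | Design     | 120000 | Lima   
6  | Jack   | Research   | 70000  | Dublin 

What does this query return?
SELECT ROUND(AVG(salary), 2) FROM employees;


SUM(salary) = 490000
COUNT = 6
ROUND(AVG, 2) = ROUND(490000 / 6, 2) = 81666.67

81666.67


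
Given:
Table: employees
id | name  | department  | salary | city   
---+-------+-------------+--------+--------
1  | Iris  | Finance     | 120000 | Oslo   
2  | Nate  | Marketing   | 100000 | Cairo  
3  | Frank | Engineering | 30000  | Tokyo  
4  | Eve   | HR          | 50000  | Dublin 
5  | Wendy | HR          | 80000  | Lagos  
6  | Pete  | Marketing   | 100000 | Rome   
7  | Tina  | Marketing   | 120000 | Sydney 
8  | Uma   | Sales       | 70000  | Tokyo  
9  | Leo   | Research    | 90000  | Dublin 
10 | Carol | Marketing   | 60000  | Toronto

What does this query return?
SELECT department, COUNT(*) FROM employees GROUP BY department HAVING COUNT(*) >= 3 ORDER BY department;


Groups with count >= 3:
  Marketing: 4 -> PASS
  Engineering: 1 -> filtered out
  Finance: 1 -> filtered out
  HR: 2 -> filtered out
  Research: 1 -> filtered out
  Sales: 1 -> filtered out


1 groups:
Marketing, 4


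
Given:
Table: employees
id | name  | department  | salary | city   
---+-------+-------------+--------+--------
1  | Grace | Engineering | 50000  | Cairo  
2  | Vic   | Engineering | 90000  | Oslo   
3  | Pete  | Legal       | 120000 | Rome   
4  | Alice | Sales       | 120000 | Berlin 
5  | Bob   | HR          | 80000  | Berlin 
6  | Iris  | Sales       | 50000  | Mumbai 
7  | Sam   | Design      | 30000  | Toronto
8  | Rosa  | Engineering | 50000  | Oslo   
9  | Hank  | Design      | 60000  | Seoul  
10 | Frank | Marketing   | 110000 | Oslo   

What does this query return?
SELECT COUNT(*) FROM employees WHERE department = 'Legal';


Counting rows where department = 'Legal'
  Pete -> MATCH


1


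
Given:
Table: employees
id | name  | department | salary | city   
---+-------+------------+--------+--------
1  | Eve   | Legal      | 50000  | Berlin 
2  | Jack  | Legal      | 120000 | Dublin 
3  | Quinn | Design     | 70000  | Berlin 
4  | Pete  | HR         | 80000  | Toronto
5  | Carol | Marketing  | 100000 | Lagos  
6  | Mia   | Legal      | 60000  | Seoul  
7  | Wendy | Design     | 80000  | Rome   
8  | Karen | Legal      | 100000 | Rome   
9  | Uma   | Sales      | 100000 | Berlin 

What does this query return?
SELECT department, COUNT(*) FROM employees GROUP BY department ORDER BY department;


Assigning each row to its department group:
  Eve -> Legal
  Jack -> Legal
  Quinn -> Design
  Pete -> HR
  Carol -> Marketing
  Mia -> Legal
  Wendy -> Design
  Karen -> Legal
  Uma -> Sales


5 groups:
Design, 2
HR, 1
Legal, 4
Marketing, 1
Sales, 1


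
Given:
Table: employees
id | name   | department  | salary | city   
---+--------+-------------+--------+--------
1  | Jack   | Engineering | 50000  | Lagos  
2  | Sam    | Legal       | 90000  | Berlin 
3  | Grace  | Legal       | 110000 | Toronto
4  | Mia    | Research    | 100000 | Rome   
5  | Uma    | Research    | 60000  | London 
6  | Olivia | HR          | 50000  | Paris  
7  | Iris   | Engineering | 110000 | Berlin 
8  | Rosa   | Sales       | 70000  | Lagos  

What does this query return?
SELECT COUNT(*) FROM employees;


COUNT(*) counts all rows

8


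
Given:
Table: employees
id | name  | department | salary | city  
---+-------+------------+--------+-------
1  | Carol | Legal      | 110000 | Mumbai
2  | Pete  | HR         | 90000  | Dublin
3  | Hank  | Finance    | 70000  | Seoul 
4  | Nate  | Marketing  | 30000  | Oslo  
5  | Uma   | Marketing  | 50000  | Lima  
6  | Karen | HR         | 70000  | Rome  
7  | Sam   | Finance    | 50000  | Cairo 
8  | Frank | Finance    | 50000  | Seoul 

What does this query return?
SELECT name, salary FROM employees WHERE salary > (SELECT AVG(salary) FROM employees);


Subquery: AVG(salary) = 65000.0
Filtering: salary > 65000.0
  Carol (110000) -> MATCH
  Pete (90000) -> MATCH
  Hank (70000) -> MATCH
  Karen (70000) -> MATCH


4 rows:
Carol, 110000
Pete, 90000
Hank, 70000
Karen, 70000


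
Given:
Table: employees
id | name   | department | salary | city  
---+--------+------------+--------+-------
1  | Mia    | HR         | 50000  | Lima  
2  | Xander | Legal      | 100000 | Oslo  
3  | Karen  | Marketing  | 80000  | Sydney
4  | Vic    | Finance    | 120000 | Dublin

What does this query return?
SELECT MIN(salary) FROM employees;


Salaries: 50000, 100000, 80000, 120000
MIN = 50000

50000


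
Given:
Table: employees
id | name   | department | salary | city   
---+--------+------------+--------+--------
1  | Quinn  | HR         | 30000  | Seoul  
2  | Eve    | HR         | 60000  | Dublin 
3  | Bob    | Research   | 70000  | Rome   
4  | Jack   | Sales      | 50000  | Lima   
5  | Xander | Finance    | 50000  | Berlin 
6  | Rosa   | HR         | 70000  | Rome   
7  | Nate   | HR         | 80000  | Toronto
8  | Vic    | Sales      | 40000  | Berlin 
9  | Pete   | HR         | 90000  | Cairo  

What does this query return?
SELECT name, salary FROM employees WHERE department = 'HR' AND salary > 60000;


Filtering: department = 'HR' AND salary > 60000
Matching: 3 rows

3 rows:
Rosa, 70000
Nate, 80000
Pete, 90000


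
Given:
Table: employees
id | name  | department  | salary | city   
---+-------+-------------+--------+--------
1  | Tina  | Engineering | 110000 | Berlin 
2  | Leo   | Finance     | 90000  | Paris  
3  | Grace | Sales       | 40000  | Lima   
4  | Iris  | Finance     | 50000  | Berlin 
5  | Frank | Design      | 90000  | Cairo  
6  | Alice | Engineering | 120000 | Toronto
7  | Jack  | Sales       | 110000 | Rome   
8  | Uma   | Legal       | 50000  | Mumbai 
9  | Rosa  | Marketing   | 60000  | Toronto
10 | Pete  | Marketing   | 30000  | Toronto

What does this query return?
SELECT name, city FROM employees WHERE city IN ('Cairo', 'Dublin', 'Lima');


Filtering: city IN ('Cairo', 'Dublin', 'Lima')
Matching: 2 rows

2 rows:
Grace, Lima
Frank, Cairo


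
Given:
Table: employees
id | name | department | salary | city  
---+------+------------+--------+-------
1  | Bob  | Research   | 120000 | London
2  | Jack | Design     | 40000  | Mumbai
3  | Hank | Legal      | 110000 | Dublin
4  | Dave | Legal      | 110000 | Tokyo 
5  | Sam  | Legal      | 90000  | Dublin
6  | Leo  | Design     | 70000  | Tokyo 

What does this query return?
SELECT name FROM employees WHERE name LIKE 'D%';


LIKE 'D%' matches names starting with 'D'
Matching: 1

1 rows:
Dave


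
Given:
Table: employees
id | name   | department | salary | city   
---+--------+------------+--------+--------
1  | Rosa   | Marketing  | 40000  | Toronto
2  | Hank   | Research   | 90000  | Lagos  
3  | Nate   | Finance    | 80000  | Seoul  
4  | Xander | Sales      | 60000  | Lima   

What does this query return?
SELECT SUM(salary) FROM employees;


SUM(salary) = 40000 + 90000 + 80000 + 60000 = 270000

270000


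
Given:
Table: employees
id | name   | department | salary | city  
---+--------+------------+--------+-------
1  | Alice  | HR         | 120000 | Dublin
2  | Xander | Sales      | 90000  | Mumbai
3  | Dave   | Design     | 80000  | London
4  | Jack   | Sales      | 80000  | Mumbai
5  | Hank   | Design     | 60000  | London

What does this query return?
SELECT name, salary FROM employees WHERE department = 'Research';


Filtering: department = 'Research'
Matching rows: 0

Empty result set (0 rows)


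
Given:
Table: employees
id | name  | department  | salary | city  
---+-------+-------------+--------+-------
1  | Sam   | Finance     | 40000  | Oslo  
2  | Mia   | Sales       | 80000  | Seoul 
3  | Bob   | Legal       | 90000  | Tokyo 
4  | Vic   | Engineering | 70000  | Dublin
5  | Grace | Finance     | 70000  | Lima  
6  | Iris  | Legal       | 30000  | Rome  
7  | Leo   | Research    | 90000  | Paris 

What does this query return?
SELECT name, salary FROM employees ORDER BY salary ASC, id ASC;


Sorting by salary ASC, then id ASC for ties

7 rows:
Iris, 30000
Sam, 40000
Vic, 70000
Grace, 70000
Mia, 80000
Bob, 90000
Leo, 90000
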